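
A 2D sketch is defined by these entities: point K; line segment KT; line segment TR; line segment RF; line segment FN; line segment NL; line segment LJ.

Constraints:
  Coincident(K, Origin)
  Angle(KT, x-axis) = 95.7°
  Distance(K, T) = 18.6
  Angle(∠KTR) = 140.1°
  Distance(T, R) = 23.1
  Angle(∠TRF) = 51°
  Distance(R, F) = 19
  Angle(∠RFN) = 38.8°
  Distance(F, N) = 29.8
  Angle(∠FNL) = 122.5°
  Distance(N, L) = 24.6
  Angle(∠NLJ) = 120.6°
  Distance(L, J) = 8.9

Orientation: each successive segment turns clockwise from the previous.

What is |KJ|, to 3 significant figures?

65.1

K is at the origin; KT runs at 95.7° with length 18.6, so T = (-1.85, 18.5). ∠KTR = 140.1° gives TR at 55.8° from the x-axis; with |TR| = 23.1, R = (11.1, 37.6). ∠TRF = 51.0° gives RF at -73.2° from the x-axis; with |RF| = 19.0, F = (16.6, 19.4). ∠RFN = 38.8° gives FN at 146° from the x-axis; with |FN| = 29.8, N = (-7.96, 36.3). ∠FNL = 122.5° gives NL at 88.1° from the x-axis; with |NL| = 24.6, L = (-7.14, 60.8). ∠NLJ = 120.6° gives LJ at 28.7° from the x-axis; with |LJ| = 8.9, J = (0.662, 65.1). Then |KJ| = |J − K| = 65.1.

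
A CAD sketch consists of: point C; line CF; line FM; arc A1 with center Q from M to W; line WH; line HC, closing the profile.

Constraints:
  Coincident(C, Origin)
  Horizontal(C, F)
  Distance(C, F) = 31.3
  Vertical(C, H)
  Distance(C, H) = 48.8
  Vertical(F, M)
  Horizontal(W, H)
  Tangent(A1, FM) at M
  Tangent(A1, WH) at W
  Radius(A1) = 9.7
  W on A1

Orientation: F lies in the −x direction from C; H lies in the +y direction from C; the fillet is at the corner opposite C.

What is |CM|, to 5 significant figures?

50.085

C is at the origin; C and F share the same y with |CF| = 31.3 and F on the −x side, so F = (-31.300, 0.0000). C and H share the same x with |CH| = 48.8 and H on the +y side, so H = (0.0000, 48.800). The virtual corner opposite C is at (-31.300, 48.800). The tangent condition forces QM to be normal to FM and A1 meets WH tangentially, so QW is at right angles to WH, with radius 9.7, so the center Q sits 9.7 in from both sides at Q = (-21.600, 39.100). That places the tangent points at M = (-31.300, 39.100) on FM and W = (-21.600, 48.800) on WH. Then |CM| = |M − C| = 50.085.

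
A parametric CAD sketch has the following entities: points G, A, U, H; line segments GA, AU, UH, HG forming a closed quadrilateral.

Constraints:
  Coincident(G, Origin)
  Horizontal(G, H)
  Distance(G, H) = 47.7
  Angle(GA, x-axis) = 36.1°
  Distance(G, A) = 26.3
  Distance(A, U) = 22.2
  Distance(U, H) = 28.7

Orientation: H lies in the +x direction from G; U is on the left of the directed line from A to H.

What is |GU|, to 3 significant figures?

48.5

Checks: |AU| = 22.20 ✓; |UH| = 28.70 ✓.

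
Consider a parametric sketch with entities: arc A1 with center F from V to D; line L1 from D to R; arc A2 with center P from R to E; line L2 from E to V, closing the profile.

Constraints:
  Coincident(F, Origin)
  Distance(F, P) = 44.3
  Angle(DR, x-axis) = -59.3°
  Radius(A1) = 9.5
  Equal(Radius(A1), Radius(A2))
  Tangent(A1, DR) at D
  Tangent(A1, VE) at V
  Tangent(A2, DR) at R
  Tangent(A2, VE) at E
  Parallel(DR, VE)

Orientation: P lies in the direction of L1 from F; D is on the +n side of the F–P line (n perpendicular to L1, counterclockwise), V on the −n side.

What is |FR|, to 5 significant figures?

45.307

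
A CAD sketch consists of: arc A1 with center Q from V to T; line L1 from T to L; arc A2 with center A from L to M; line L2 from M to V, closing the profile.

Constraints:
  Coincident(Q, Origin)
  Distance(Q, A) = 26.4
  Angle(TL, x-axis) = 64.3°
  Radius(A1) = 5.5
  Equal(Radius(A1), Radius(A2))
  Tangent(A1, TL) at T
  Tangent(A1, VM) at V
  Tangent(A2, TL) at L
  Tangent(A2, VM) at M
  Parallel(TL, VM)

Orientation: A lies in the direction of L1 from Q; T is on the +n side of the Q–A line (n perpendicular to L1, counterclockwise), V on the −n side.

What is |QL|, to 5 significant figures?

26.967

Tangency of A1 to both parallel lines with radius 5.5 puts T and V at Q ± 5.5·n: T = (-4.9559, 2.3851), V = (4.9559, -2.3851). Equal radii place L and M the same way about A: L = A + 5.5·n = (6.4927, 26.174), M = A − 5.5·n = (16.405, 21.403). Then |QL| = |L − Q| = 26.967.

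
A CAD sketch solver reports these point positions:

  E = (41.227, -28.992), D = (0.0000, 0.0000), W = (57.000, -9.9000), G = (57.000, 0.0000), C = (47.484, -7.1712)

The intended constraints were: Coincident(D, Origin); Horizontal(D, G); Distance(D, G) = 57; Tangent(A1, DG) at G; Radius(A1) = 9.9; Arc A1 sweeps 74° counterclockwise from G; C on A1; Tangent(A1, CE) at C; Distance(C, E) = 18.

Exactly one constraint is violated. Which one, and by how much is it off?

Distance(C, E) = 18 — off by 4.70.

D = (0.00, 0.00) ✓; D.y = 0.00, G.y = 0.00 ✓; |DG| = 57.00 ✓; ∠(WG, GD) = 90.00° ✓; |WG| = 9.900 ✓; bearing(W→C) − bearing(W→G) = 74.00° ✓; |WC| = 9.900 ✓; ∠(WC, CE) = 90.00° ✓; |CE| = 22.70 ✗.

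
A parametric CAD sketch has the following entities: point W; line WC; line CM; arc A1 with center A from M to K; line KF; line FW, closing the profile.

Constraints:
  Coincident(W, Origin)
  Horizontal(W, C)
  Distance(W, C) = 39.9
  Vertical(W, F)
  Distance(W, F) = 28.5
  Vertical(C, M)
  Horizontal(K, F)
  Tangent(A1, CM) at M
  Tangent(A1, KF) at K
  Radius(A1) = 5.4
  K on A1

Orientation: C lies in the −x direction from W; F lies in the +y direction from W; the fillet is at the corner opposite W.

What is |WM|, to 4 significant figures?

46.10

The virtual corner opposite W is at (-39.90, 28.50). The tangent condition forces AM to be normal to CM and since A1 is tangent to KF there, AK ⟂ KF, with radius 5.4, so the center A sits 5.4 in from both sides at A = (-34.50, 23.10). That places the tangent points at M = (-39.90, 23.10) on CM and K = (-34.50, 28.50) on KF. Then |WM| = |M − W| = 46.10.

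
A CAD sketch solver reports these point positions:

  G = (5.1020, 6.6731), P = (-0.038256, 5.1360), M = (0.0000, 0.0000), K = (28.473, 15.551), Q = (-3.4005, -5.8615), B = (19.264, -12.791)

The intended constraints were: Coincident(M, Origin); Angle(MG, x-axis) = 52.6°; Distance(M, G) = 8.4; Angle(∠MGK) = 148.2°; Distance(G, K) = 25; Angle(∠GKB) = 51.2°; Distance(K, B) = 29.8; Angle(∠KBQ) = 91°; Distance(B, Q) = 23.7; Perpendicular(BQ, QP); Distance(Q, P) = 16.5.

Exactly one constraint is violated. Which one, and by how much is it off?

Distance(Q, P) = 16.5 — off by 5.00.

M = (0.00, 0.00) ✓; MG at 52.60° ✓; |MG| = 8.400 ✓; ∠MGK = 148.2° ✓; |GK| = 25.00 ✓; ∠GKB = 51.20° ✓; |KB| = 29.80 ✓; ∠KBQ = 91.00° ✓; |BQ| = 23.70 ✓; ∠(BQ, QP) = 90.00° ✓; |QP| = 11.50 ✗.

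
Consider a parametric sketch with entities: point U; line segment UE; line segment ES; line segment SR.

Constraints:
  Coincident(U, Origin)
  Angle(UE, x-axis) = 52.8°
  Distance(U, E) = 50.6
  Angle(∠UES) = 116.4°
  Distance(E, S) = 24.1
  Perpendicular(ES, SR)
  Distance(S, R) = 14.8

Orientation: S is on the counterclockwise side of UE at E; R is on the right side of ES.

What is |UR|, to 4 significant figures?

76.07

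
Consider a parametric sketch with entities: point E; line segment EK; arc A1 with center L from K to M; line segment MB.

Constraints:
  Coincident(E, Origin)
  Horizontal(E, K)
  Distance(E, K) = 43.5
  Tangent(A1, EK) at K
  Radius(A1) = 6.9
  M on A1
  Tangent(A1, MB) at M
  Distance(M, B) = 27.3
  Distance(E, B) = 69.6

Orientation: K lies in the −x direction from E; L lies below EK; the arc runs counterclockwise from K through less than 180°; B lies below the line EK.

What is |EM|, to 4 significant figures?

49.23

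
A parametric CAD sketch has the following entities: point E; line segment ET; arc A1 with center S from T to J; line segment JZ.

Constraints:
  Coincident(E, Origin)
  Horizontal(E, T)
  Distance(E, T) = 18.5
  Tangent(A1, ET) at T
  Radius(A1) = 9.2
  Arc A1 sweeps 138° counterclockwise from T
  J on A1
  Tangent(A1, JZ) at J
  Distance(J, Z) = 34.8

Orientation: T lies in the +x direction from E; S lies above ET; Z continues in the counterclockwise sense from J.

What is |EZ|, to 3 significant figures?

39.3

On A1, T sits at bearing -90° from S; a 138° counterclockwise sweep puts J at bearing 48°, so J = S + 9.2·(cos 48°, sin 48°) = (24.7, 16.0). The tangent condition forces SJ to be normal to JZ, so JZ runs along (−sin 48°, cos 48°); with |JZ| = 34.8, Z = (-1.21, 39.3). Then |EZ| = |Z − E| = 39.3.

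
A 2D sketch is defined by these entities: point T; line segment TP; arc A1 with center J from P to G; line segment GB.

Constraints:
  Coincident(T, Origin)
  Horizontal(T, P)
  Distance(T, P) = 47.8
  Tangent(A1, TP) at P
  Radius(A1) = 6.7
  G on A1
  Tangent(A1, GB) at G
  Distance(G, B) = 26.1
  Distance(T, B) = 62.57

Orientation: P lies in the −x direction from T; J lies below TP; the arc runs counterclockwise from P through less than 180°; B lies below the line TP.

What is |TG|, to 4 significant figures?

54.95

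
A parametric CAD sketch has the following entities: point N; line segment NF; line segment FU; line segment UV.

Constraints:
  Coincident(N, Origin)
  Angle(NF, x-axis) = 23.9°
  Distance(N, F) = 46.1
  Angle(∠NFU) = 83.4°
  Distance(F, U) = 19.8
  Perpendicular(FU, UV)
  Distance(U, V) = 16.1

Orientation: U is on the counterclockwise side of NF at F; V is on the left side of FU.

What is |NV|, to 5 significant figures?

33.046

∠NFU = 83.4°, so FU runs at 23.9° + (180° − 83.4°) = 120.50° from the x-axis; with |FU| = 19.8, U = F + 19.8·(cos 120.50°, sin 120.50°) = (32.098, 35.737). The perpendicularity gives UV at right angles to FU; with |UV| = 16.1 on the left of FU, V = U + 16.1·(-0.86163, -0.50754) = (18.226, 27.566). Then |NV| = |V − N| = 33.046.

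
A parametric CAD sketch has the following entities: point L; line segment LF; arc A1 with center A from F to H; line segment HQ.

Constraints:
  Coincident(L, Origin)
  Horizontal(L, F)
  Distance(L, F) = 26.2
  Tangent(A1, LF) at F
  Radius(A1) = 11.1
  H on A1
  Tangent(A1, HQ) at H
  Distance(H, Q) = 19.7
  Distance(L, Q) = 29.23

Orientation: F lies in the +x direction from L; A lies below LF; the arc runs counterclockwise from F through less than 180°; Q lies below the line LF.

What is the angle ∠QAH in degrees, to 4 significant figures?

60.60°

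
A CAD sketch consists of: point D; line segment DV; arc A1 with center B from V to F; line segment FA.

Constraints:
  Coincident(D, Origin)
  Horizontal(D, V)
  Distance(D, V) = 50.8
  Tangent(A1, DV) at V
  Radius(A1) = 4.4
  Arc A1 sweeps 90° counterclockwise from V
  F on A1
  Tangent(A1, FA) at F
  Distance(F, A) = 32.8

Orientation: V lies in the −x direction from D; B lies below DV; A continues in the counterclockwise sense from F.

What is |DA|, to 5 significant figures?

66.565

D is at the origin; DV is horizontal with |DV| = 50.8 and V on the −x side, so V = (-50.800, 0.0000). A1 meets DV tangentially, so BV is at right angles to DV, so B = V + (0, -4.4) = (-50.800, -4.4000). On A1, V sits at bearing 90° from B; a 90° counterclockwise sweep puts F at bearing 180°, so F = B + 4.4·(cos 180°, sin 180°) = (-55.200, -4.4000). A1 meets FA tangentially, so BF is at right angles to FA, so FA runs along (−sin 180°, cos 180°); with |FA| = 32.8, A = (-55.200, -37.200). Then |DA| = |A − D| = 66.565.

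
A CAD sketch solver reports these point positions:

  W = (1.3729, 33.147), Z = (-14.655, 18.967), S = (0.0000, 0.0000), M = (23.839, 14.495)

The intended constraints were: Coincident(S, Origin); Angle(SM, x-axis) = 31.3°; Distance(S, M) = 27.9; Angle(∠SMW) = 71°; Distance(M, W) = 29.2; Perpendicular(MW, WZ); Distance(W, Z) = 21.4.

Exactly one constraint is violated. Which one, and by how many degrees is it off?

Perpendicular(MW, WZ) — off by 8.80°.

S = (0.00, 0.00) ✓; SM at 31.30° ✓; |SM| = 27.90 ✓; ∠SMW = 71.00° ✓; |MW| = 29.20 ✓; ∠(MW, WZ) = 81.20° ✗; |WZ| = 21.40 ✓.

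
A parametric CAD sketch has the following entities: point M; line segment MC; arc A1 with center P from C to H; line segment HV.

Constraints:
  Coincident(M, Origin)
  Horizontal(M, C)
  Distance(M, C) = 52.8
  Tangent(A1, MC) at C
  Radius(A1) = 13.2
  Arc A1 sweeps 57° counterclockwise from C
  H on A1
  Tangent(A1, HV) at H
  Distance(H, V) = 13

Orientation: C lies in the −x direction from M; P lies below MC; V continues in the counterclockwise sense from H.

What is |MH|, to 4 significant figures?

64.15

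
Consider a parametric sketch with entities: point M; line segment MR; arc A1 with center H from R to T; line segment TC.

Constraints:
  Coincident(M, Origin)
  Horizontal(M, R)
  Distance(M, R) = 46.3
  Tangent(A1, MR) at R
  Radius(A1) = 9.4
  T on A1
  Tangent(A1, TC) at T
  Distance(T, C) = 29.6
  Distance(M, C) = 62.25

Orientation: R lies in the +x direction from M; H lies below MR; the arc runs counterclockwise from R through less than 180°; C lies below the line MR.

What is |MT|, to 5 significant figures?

39.484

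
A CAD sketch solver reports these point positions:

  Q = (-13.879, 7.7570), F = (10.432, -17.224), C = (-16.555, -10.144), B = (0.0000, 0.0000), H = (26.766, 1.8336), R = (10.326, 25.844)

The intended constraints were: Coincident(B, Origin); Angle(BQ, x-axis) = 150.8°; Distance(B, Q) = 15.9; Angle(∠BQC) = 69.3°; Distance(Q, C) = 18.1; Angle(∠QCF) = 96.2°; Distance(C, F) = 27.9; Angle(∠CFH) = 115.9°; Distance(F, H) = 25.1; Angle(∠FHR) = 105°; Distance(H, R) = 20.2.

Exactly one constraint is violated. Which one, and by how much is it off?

Distance(H, R) = 20.2 — off by 8.90.

B = (0.00, 0.00) ✓; BQ at 150.8° ✓; |BQ| = 15.90 ✓; ∠BQC = 69.30° ✓; |QC| = 18.10 ✓; ∠QCF = 96.20° ✓; |CF| = 27.90 ✓; ∠CFH = 115.9° ✓; |FH| = 25.10 ✓; ∠FHR = 105.0° ✓; |HR| = 29.10 ✗.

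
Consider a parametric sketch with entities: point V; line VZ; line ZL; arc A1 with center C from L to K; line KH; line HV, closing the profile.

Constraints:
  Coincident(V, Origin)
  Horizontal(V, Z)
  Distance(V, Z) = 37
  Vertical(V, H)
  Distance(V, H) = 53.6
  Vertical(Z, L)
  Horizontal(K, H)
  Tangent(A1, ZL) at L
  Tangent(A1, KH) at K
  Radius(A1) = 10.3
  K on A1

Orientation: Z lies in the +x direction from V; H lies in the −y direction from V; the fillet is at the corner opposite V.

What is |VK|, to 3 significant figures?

59.9

The virtual corner opposite V is at (37.0, -53.6). Tangency of A1 to ZL means the radius CL is perpendicular to ZL and tangency of A1 to KH means the radius CK is perpendicular to KH, with radius 10.3, so the center C sits 10.3 in from both sides at C = (26.7, -43.3). That places the tangent points at L = (37.0, -43.3) on ZL and K = (26.7, -53.6) on KH. Then |VK| = |K − V| = 59.9.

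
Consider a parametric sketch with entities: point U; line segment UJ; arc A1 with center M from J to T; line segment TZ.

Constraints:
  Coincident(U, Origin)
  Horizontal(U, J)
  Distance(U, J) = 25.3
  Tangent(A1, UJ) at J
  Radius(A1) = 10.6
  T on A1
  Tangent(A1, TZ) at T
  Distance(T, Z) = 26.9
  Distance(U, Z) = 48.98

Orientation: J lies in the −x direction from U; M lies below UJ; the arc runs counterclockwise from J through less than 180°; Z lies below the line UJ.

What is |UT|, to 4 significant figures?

37.93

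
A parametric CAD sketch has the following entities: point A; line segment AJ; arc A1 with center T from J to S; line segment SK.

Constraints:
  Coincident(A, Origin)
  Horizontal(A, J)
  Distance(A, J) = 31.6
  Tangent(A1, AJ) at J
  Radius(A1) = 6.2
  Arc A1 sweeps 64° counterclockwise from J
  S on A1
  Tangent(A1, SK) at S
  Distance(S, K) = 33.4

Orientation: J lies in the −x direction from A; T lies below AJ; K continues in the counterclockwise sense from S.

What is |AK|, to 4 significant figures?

61.70

A is at the origin; AJ is horizontal with |AJ| = 31.6 and J on the −x side, so J = (-31.60, 0.000). The tangent condition forces TJ to be normal to AJ, so T = J + (0, -6.2) = (-31.60, -6.200). On A1, J sits at bearing 90° from T; a 64° counterclockwise sweep puts S at bearing 154°, so S = T + 6.2·(cos 154°, sin 154°) = (-37.17, -3.482). Since A1 is tangent to SK there, TS ⟂ SK, so SK runs along (−sin 154°, cos 154°); with |SK| = 33.4, K = (-51.81, -33.50). Then |AK| = |K − A| = 61.70.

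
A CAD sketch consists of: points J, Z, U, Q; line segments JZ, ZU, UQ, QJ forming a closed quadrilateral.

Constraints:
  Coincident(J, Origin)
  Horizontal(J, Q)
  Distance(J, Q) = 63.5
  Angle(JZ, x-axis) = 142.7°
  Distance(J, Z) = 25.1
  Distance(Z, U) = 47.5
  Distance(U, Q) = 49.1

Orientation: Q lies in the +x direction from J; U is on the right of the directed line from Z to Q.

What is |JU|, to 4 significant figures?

22.44

Checks: |ZU| = 47.50 ✓; |UQ| = 49.10 ✓.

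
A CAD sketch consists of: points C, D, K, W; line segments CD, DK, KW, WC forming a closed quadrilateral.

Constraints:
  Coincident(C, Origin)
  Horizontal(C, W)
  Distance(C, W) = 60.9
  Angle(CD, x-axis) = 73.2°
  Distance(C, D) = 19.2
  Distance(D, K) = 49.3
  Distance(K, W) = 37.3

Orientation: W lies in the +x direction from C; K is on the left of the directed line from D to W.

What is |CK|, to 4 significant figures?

62.94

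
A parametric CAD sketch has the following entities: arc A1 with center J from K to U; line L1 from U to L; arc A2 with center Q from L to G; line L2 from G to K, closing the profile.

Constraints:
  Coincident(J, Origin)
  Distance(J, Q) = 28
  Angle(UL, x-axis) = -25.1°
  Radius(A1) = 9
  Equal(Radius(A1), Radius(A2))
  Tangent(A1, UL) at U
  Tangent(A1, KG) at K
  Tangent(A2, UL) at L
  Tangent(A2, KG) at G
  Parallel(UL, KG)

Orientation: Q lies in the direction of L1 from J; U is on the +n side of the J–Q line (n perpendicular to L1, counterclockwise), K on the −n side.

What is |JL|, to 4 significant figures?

29.41

Tangency of A1 to both parallel lines with radius 9.0 puts U and K at J ± 9.0·n: U = (3.818, 8.150), K = (-3.818, -8.150). Equal radii place L and G the same way about Q: L = Q + 9.0·n = (29.17, -3.727), G = Q − 9.0·n = (21.54, -20.03). Then |JL| = |L − J| = 29.41.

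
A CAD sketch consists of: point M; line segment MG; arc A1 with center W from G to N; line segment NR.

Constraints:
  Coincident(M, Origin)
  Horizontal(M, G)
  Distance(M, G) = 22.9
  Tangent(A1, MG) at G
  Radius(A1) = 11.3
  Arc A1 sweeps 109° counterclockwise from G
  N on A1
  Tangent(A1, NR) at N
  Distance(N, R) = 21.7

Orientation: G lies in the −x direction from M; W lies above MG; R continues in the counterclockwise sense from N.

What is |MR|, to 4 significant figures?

40.39

M is at the origin; MG is horizontal with |MG| = 22.9 and G on the −x side, so G = (-22.90, 0.000). Tangency of A1 to MG means the radius WG is perpendicular to MG, so W = G + (0, 11.3) = (-22.90, 11.30). On A1, G sits at bearing -90° from W; a 109° counterclockwise sweep puts N at bearing 19°, so N = W + 11.3·(cos 19°, sin 19°) = (-12.22, 14.98). Since A1 is tangent to NR there, WN ⟂ NR, so NR runs along (−sin 19°, cos 19°); with |NR| = 21.7, R = (-19.28, 35.50). Then |MR| = |R − M| = 40.39.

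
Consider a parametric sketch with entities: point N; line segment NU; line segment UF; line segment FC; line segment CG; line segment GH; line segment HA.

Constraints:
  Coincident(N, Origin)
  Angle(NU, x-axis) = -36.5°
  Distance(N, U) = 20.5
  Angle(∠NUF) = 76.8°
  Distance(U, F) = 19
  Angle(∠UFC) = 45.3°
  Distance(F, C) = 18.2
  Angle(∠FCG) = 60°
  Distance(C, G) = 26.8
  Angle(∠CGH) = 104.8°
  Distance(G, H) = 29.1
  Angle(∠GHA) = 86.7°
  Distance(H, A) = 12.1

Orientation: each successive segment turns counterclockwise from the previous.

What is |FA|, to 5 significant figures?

19.871

∠CGH = 104.8° gives GH at 36.600° from the x-axis; with |GH| = 29.1, H = (51.356, -0.75397). ∠GHA = 86.7° gives HA at 129.90° from the x-axis; with |HA| = 12.1, A = (43.594, 8.5287). Then |FA| = |A − F| = 19.871.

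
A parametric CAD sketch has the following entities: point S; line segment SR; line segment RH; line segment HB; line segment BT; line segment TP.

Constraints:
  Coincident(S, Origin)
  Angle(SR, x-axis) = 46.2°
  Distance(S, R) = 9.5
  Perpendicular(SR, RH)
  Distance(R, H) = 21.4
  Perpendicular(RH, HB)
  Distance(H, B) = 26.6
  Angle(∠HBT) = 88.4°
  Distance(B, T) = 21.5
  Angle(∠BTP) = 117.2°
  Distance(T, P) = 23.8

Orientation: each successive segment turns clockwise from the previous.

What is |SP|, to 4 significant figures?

11.50

S is at the origin; SR runs at 46.2° with length 9.5, so R = (6.575, 6.857). The perpendicularity gives RH at right angles to SR, so RH runs at -43.80°; with |RH| = 21.4, H = (22.02, -7.955). The perpendicularity gives HB at right angles to RH, so HB runs at -133.8°; with |HB| = 26.6, B = (3.610, -27.15). ∠HBT = 88.4° gives BT at 134.6° from the x-axis; with |BT| = 21.5, T = (-11.49, -11.85). ∠BTP = 117.2° gives TP at 71.80° from the x-axis; with |TP| = 23.8, P = (-4.053, 10.76). Then |SP| = |P − S| = 11.50.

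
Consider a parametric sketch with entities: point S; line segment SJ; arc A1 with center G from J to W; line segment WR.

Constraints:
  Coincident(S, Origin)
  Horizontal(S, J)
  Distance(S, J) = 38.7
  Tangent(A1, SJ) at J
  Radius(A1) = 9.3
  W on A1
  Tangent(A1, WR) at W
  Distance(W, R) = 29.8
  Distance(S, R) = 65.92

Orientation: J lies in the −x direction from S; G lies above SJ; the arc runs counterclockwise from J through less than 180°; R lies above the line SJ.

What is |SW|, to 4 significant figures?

36.58

S is at the origin; SJ is horizontal with |SJ| = 38.7 and J on the −x side, so J = (-38.70, 0.000). A1 meets SJ tangentially, so GJ is at right angles to SJ, so G = J + (0, 9.3) = (-38.70, 9.300). Since GW ⟂ WR (tangency), |GR| = √(9.3² + 29.8²) = 31.22 regardless of where W sits on A1. So R lies on both circle(S, 65.92) and circle(G, 31.22); the above-SJ intersection is R = (-55.45, 35.64). W is the foot of the tangent from R: W = (-32.70, 16.40).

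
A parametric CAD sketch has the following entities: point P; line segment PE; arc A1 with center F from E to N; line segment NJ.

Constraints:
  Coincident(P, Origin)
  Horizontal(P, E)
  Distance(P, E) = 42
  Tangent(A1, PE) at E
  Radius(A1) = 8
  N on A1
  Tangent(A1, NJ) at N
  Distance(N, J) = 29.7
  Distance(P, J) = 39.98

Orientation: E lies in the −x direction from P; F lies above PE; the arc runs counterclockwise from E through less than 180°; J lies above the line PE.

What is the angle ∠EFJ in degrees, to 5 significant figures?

142.66°

P is at the origin; P and E share the same y with |PE| = 42.0 and E on the −x side, so E = (-42.000, 0.0000). Tangency of A1 to PE means the radius FE is perpendicular to PE, so F = E + (0, 8) = (-42.000, 8.0000). Since FN ⟂ NJ (tangency), |FJ| = √(8.0² + 29.7²) = 30.759 regardless of where N sits on A1. So J lies on both circle(P, 39.98) and circle(F, 30.759); the above-PE intersection is J = (-23.345, 32.456). N is the foot of the tangent from J: N = (-34.596, 4.9695).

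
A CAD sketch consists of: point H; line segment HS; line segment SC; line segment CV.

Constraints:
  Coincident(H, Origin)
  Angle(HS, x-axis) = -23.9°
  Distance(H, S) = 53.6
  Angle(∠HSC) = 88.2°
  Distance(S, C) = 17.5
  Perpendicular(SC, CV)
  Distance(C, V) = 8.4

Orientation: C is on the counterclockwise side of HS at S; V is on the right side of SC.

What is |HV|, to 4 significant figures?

63.96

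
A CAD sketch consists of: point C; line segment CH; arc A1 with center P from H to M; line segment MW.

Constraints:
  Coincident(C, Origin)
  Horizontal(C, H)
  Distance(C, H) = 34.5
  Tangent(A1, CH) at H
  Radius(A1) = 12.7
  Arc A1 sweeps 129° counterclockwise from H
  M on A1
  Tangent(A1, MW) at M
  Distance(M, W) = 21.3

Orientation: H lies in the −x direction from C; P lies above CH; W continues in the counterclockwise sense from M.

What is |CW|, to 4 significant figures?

53.23

C is at the origin; CH is horizontal with |CH| = 34.5 and H on the −x side, so H = (-34.50, 0.000). A1 meets CH tangentially, so PH is at right angles to CH, so P = H + (0, 12.7) = (-34.50, 12.70). On A1, H sits at bearing -90° from P; a 129° counterclockwise sweep puts M at bearing 39°, so M = P + 12.7·(cos 39°, sin 39°) = (-24.63, 20.69). Since A1 is tangent to MW there, PM ⟂ MW, so MW runs along (−sin 39°, cos 39°); with |MW| = 21.3, W = (-38.03, 37.25). Then |CW| = |W − C| = 53.23.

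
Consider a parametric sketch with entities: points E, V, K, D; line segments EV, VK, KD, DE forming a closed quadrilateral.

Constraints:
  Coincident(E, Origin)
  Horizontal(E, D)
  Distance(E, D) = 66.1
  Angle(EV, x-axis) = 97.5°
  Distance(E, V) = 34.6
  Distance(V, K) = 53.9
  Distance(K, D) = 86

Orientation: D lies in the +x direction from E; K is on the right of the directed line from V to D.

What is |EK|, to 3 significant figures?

25.4

E is at the origin; ED is horizontal with |ED| = 66.1 and D in +x, so D = (66.1, 0). EV runs at 97.5° with |EV| = 34.6, so V = (-4.52, 34.3). K is determined by |VK| = 53.9 and |KD| = 86.0 together: it lies at the intersection of circle(V, 53.9) and circle(D, 86.0). With |VD| = 78.5, the foot of the radical line on VD is 10.7 from V and the perpendicular offset is √(53.9² − 10.7²) = 52.8. Taking the right-of-VD solution: K = (-18.0, -17.9).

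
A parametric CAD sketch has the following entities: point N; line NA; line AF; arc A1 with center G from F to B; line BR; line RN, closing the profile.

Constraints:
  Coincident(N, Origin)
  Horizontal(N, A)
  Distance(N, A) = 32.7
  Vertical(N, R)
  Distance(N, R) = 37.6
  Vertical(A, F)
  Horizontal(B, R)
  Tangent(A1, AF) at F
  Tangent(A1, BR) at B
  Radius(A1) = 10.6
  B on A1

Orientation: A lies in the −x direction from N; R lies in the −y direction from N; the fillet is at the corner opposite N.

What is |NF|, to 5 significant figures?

42.406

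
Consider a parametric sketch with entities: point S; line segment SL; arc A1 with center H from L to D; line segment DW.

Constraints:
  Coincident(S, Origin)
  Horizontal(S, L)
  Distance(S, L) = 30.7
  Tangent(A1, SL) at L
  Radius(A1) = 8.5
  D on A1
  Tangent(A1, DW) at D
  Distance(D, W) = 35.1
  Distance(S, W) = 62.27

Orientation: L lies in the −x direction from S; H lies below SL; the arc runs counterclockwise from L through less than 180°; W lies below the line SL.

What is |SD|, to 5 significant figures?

39.503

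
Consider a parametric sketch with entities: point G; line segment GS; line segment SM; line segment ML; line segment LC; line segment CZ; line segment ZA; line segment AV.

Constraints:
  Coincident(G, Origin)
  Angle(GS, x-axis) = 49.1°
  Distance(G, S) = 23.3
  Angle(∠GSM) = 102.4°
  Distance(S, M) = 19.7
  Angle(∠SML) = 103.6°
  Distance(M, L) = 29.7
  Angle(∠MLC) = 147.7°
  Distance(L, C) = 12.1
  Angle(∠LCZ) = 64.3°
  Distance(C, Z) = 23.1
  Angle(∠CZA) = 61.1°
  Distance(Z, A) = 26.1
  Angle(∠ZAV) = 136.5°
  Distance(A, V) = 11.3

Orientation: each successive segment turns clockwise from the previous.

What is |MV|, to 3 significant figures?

30.7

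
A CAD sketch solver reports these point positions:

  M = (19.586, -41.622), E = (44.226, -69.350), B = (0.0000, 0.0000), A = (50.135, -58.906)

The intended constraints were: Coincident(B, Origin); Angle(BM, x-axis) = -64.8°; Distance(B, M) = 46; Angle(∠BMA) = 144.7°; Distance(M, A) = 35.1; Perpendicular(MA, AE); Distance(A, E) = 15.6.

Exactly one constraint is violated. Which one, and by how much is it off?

Distance(A, E) = 15.6 — off by 3.60.

B = (0.00, 0.00) ✓; BM at -64.80° ✓; |BM| = 46.00 ✓; ∠BMA = 144.7° ✓; |MA| = 35.10 ✓; ∠(MA, AE) = 90.00° ✓; |AE| = 12.00 ✗.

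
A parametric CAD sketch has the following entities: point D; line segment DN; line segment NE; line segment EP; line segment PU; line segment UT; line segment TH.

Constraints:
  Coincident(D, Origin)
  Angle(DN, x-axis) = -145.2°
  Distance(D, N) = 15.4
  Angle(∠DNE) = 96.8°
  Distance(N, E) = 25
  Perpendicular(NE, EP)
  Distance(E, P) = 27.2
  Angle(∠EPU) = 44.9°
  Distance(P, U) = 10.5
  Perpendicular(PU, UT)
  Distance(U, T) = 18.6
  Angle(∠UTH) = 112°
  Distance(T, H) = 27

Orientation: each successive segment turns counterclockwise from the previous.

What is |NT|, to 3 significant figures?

31.5

D is at the origin; DN runs at -145.2° with length 15.4, so N = (-12.6, -8.79). ∠DNE = 96.8° gives NE at -62.0° from the x-axis; with |NE| = 25.0, E = (-0.909, -30.9). The perpendicularity gives EP at right angles to NE, so EP runs at 28.0°; with |EP| = 27.2, P = (23.1, -18.1). ∠EPU = 44.9° gives PU at 163° from the x-axis; with |PU| = 10.5, U = (13.1, -15.0). PU ⟂ UT, so UT runs at -107°; with |UT| = 18.6, T = (7.65, -32.8). Then |NT| = |T − N| = 31.5.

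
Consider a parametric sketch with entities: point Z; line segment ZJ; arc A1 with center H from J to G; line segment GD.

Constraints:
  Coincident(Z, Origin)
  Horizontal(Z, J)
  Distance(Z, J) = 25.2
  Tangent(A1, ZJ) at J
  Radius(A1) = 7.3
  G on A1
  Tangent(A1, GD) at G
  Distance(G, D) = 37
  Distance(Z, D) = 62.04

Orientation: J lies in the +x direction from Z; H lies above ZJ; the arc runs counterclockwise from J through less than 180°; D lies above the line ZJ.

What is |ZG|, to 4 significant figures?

31.41

Z is at the origin; Z and J share the same y with |ZJ| = 25.2 and J on the +x side, so J = (25.20, 0.000). Since A1 is tangent to ZJ there, HJ ⟂ ZJ, so H = J + (0, 7.3) = (25.20, 7.300). Since HG ⟂ GD (tangency), |HD| = √(7.3² + 37.0²) = 37.71 regardless of where G sits on A1. So D lies on both circle(Z, 62.04) and circle(H, 37.71); the above-ZJ intersection is D = (52.01, 33.83). G is the foot of the tangent from D: G = (31.24, 3.203).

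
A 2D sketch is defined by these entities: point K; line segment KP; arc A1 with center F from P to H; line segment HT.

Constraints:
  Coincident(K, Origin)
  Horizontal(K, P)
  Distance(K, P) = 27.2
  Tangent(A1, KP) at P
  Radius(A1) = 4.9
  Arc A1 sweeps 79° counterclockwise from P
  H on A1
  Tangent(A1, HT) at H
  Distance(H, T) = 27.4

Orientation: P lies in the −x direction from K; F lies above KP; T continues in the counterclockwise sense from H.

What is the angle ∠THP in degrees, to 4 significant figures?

140.5°

On A1, P sits at bearing -90° from F; a 79° counterclockwise sweep puts H at bearing -11°, so H = F + 4.9·(cos -11°, sin -11°) = (-22.39, 3.965). Since A1 is tangent to HT there, FH ⟂ HT, so HT runs along (−sin -11°, cos -11°); with |HT| = 27.4, T = (-17.16, 30.86). Then cos ∠THP = HT·HP / (|HT||HP|), giving 140.5°.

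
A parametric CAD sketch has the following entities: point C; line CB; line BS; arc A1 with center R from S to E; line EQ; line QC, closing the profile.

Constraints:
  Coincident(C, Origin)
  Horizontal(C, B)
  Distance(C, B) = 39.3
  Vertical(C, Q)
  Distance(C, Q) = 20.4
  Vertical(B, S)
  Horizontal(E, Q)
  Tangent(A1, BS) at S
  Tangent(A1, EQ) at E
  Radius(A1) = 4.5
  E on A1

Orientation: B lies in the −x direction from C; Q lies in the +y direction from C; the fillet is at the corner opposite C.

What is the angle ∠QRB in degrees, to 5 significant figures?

113.17°

C and Q share the same x with |CQ| = 20.4 and Q on the +y side, so Q = (0.0000, 20.400). The virtual corner opposite C is at (-39.300, 20.400). Tangency of A1 to BS means the radius RS is perpendicular to BS and tangency of A1 to EQ means the radius RE is perpendicular to EQ, with radius 4.5, so the center R sits 4.5 in from both sides at R = (-34.800, 15.900). Then cos ∠QRB = RQ·RB / (|RQ||RB|), giving 113.17°.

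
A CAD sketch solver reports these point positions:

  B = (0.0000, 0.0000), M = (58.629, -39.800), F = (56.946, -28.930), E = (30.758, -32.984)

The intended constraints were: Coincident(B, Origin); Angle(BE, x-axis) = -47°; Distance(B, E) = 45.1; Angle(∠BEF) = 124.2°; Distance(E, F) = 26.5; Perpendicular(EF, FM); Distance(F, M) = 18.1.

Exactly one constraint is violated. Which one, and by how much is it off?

Distance(F, M) = 18.1 — off by 7.10.

B = (0.00, 0.00) ✓; BE at -47.00° ✓; |BE| = 45.10 ✓; ∠BEF = 124.2° ✓; |EF| = 26.50 ✓; ∠(EF, FM) = 90.00° ✓; |FM| = 11.00 ✗.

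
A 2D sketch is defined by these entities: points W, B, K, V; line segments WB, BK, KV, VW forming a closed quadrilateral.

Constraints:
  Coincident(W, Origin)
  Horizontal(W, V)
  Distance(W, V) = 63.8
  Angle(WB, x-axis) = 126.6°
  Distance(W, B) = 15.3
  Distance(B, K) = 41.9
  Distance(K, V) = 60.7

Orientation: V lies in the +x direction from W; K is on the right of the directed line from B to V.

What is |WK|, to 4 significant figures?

27.07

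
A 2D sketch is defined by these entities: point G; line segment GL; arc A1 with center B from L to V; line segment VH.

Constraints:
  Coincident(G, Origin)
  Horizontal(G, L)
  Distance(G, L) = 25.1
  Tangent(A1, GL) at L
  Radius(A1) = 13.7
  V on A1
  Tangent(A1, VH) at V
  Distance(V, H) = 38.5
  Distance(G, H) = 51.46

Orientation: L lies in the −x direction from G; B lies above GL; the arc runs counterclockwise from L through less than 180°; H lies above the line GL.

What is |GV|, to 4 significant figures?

16.94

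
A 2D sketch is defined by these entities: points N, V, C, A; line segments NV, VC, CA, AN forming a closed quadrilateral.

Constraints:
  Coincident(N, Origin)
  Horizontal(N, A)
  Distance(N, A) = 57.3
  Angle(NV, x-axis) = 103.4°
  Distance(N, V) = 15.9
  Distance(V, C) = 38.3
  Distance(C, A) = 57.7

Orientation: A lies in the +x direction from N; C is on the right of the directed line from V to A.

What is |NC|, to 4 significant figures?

22.41

N is at the origin; N and A share the same y with |NA| = 57.3 and A in +x, so A = (57.3, 0). NV runs at 103.4° with |NV| = 15.9, so V = (-3.685, 15.47). C is determined by |VC| = 38.3 and |CA| = 57.7 together: it lies at the intersection of circle(V, 38.3) and circle(A, 57.7). With |VA| = 62.92, the foot of the radical line on VA is 16.66 from V and the perpendicular offset is √(38.3² − 16.66²) = 34.49. Taking the right-of-VA solution: C = (3.983, -22.06).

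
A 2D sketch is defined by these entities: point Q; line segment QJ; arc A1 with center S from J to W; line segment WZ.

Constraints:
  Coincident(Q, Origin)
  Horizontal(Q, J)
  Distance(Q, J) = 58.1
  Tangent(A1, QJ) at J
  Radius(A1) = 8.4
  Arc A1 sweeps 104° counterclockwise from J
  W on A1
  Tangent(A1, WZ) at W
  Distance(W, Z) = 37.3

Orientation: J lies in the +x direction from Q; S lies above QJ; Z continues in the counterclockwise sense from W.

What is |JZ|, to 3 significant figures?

46.6

Q is at the origin; Q and J share the same y with |QJ| = 58.1 and J on the +x side, so J = (58.1, 0.00). Since A1 is tangent to QJ there, SJ ⟂ QJ, so S = J + (0, 8.4) = (58.1, 8.40). On A1, J sits at bearing -90° from S; a 104° counterclockwise sweep puts W at bearing 14°, so W = S + 8.4·(cos 14°, sin 14°) = (66.3, 10.4). Since A1 is tangent to WZ there, SW ⟂ WZ, so WZ runs along (−sin 14°, cos 14°); with |WZ| = 37.3, Z = (57.2, 46.6). Then |JZ| = |Z − J| = 46.6.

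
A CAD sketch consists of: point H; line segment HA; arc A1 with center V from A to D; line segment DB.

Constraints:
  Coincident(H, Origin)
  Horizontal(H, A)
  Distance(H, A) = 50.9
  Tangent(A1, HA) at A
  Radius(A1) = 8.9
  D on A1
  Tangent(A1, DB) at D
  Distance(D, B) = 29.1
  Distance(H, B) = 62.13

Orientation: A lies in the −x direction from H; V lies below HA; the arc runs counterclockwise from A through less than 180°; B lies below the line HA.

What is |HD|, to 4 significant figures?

60.40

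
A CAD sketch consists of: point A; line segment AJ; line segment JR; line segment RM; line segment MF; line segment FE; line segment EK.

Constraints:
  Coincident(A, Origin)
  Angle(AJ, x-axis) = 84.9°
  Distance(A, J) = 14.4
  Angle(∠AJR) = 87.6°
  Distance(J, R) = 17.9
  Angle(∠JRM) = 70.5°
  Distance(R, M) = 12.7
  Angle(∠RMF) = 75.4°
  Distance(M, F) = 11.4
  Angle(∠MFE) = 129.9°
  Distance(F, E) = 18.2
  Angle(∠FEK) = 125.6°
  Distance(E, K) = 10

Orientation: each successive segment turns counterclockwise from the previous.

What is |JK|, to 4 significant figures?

21.54

A is at the origin; AJ runs at 84.9° with length 14.4, so J = (1.280, 14.34). ∠AJR = 87.6° gives JR at 177.3° from the x-axis; with |JR| = 17.9, R = (-16.60, 15.19). ∠JRM = 70.5° gives RM at -73.20° from the x-axis; with |RM| = 12.7, M = (-12.93, 3.028). ∠RMF = 75.4° gives MF at 31.40° from the x-axis; with |MF| = 11.4, F = (-3.199, 8.968). ∠MFE = 129.9° gives FE at 81.50° from the x-axis; with |FE| = 18.2, E = (-0.5087, 26.97). ∠FEK = 125.6° gives EK at 135.9° from the x-axis; with |EK| = 10.0, K = (-7.690, 33.93). Then |JK| = |K − J| = 21.54.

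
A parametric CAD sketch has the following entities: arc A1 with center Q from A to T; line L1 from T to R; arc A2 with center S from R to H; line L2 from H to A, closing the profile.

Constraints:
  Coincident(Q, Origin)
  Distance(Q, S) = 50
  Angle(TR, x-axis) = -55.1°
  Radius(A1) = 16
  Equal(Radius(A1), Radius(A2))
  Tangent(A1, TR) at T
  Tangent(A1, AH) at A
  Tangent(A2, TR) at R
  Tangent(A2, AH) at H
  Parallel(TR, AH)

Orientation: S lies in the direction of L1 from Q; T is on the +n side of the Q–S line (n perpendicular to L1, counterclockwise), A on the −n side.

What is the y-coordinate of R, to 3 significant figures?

-31.9

The slot axis is L1's direction at -55.1°, so u = (cos -55.1°, sin -55.1°) = (0.572, -0.820) and n = (−sin -55.1°, cos -55.1°) = (0.820, 0.572). Q is at the origin and S lies 50.0 along u from Q, so S = 50.0·u = (28.6, -41.0). Tangency of A1 to both parallel lines with radius 16.0 puts T and A at Q ± 16.0·n: T = (13.1, 9.15), A = (-13.1, -9.15). Equal radii place R and H the same way about S: R = S + 16.0·n = (41.7, -31.9), H = S − 16.0·n = (15.5, -50.2). So R.y = -31.9.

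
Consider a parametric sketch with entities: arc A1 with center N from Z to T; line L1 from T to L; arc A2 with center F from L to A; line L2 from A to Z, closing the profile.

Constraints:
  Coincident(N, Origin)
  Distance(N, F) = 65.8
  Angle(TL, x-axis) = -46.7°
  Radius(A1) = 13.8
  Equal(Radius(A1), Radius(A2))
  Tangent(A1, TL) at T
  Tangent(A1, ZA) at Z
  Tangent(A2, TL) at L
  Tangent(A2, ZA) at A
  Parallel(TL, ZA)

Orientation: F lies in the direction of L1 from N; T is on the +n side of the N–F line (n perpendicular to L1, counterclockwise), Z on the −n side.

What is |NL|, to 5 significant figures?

67.232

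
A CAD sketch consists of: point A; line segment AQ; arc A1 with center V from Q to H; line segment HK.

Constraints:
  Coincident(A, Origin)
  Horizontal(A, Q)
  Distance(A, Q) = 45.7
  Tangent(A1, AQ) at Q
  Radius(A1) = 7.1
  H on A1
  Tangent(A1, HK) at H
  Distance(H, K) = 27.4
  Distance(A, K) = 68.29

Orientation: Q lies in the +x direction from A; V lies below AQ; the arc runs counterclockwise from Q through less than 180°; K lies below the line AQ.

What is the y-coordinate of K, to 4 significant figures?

-31.02

Checks: A.y = 0.00, Q.y = 0.00 ✓; |VH| = 7.100 ✓; ∠(VH, HK) = 90.00° ✓; |HK| = 27.40 ✓; |AK| = 68.29 ✓.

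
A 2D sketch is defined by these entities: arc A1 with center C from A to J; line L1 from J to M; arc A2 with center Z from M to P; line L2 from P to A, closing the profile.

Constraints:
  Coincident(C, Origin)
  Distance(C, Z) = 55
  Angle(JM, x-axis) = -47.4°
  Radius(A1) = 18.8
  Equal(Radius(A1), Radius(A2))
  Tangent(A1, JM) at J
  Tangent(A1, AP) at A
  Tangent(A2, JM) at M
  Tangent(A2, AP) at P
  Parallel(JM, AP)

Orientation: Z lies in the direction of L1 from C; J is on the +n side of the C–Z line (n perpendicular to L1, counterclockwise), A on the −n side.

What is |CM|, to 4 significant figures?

58.12

The slot axis is L1's direction at -47.4°, so u = (cos -47.4°, sin -47.4°) = (0.6769, -0.7361) and n = (−sin -47.4°, cos -47.4°) = (0.7361, 0.6769). C is at the origin and Z lies 55.0 along u from C, so Z = 55.0·u = (37.23, -40.49). Tangency of A1 to both parallel lines with radius 18.8 puts J and A at C ± 18.8·n: J = (13.84, 12.73), A = (-13.84, -12.73). Equal radii place M and P the same way about Z: M = Z + 18.8·n = (51.07, -27.76), P = Z − 18.8·n = (23.39, -53.21). Then |CM| = |M − C| = 58.12.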